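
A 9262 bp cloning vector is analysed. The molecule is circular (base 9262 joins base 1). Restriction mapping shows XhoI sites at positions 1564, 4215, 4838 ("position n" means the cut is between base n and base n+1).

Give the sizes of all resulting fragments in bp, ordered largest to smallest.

5988, 2651, 623 bp

Circular molecule, 3 cuts → 3 fragments:
  4215 − 1564 = 2651 bp
  4838 − 4215 = 623 bp
  wrap: 9262 − 4838 + 1564 = 5988 bp
Sorted largest to smallest: 5988, 2651, 623 bp.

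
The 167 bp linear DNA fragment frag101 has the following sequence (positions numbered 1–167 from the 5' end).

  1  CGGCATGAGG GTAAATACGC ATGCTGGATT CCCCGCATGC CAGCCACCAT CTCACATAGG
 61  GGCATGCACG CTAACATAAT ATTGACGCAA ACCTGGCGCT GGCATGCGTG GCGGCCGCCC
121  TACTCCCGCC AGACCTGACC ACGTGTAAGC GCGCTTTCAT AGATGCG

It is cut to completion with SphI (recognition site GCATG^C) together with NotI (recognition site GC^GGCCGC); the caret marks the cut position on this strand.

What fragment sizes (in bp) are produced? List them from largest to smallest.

55, 40, 27, 23, 16, 6 bp

SphI sites (GCATGC) start at positions 19, 35, 62, 102.
SphI cuts after base 5 of each site (before the last base), so after positions 23, 39, 66, 106.
The NotI site (GCGGCCGC) starts at position 111.
NotI cuts after base 2 of each site, so after position 112.
Combined cut positions: 23, 39, 66, 106, 112.
Linear molecule, 5 cuts → 6 fragments:
  1–23 → 23 bp
  24–39 → 16 bp
  40–66 → 27 bp
  67–106 → 40 bp
  107–112 → 6 bp
  113–167 → 55 bp
Sorted largest to smallest: 55, 40, 27, 23, 16, 6 bp.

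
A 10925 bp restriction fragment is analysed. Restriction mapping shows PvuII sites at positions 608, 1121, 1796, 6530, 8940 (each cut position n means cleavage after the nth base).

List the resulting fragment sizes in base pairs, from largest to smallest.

Linear molecule, 5 cuts → 6 fragments:
  608 − 0 = 608 bp
  1121 − 608 = 513 bp
  1796 − 1121 = 675 bp
  6530 − 1796 = 4734 bp
  8940 − 6530 = 2410 bp
  10925 − 8940 = 1985 bp
Sorted largest to smallest: 4734, 2410, 1985, 675, 608, 513 bp.

4734, 2410, 1985, 675, 608, 513 bp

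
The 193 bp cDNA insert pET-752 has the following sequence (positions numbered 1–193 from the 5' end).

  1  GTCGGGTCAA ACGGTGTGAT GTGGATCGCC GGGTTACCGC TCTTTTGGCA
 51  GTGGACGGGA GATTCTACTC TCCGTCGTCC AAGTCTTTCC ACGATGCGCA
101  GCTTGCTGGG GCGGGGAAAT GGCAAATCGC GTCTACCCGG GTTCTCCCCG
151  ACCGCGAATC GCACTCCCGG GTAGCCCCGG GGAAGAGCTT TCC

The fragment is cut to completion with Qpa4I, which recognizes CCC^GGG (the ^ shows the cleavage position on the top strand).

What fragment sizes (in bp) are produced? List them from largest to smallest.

Qpa4I sites (CCCGGG) start at positions 136, 166, 176.
Qpa4I cuts after base 3 of each site, so after positions 138, 168, 178.
Linear molecule, 3 cuts → 4 fragments:
  1–138 → 138 bp
  139–168 → 30 bp
  169–178 → 10 bp
  179–193 → 15 bp
Sorted largest to smallest: 138, 30, 15, 10 bp.

138, 30, 15, 10 bp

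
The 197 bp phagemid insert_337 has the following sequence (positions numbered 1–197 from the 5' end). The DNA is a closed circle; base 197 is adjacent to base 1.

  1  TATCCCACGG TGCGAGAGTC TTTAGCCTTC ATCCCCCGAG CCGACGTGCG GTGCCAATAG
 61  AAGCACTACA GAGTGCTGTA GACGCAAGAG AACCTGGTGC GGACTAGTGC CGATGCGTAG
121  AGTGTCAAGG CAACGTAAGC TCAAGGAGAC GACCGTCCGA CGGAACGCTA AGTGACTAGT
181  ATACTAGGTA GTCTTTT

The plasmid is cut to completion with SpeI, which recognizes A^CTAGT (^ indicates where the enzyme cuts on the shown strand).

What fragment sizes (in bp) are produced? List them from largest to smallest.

SpeI sites (ACTAGT) start at positions 103, 175.
SpeI cuts after the first base of each site, so after positions 103, 175.
Circular molecule, 2 cuts → 2 fragments:
  104–175 → 72 bp
  176–197 then 1–103 → 22 + 103 = 125 bp
Sorted largest to smallest: 125, 72 bp.

125, 72 bp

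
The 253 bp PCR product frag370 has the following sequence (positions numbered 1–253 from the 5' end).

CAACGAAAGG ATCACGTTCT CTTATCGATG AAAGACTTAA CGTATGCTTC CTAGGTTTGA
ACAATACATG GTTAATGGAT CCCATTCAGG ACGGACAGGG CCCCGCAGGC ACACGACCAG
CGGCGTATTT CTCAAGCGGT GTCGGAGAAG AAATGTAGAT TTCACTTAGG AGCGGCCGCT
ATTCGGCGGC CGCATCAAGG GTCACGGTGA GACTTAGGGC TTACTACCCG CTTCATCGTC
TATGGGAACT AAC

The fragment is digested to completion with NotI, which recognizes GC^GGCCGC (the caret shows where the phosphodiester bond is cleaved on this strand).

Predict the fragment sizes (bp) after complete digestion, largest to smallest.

NotI sites (GCGGCCGC) start at positions 172, 186.
NotI cuts after base 2 of each site, so after positions 173, 187.
Linear molecule, 2 cuts → 3 fragments:
  1–173 → 173 bp
  174–187 → 14 bp
  188–253 → 66 bp
Sorted largest to smallest: 173, 66, 14 bp.

173, 66, 14 bp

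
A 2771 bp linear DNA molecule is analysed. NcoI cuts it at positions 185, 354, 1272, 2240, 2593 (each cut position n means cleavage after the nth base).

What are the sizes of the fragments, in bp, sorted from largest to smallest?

Linear molecule, 5 cuts → 6 fragments:
  185 − 0 = 185 bp
  354 − 185 = 169 bp
  1272 − 354 = 918 bp
  2240 − 1272 = 968 bp
  2593 − 2240 = 353 bp
  2771 − 2593 = 178 bp
Sorted largest to smallest: 968, 918, 353, 185, 178, 169 bp.

968, 918, 353, 185, 178, 169 bp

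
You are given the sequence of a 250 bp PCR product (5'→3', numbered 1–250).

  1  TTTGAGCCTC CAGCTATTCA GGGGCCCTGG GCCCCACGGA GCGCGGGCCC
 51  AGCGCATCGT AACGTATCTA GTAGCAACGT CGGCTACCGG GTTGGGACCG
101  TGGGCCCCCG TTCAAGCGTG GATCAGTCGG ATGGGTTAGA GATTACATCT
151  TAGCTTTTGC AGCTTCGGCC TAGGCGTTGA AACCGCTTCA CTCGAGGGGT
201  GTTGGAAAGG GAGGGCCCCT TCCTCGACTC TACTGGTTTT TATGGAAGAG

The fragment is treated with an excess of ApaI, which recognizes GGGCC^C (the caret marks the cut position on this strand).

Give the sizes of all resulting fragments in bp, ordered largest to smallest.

111, 57, 33, 26, 16, 7 bp

ApaI sites (GGGCCC) start at positions 22, 29, 45, 102, 213.
ApaI cuts after base 5 of each site (before the last base), so after positions 26, 33, 49, 106, 217.
Linear molecule, 5 cuts → 6 fragments:
  1–26 → 26 bp
  27–33 → 7 bp
  34–49 → 16 bp
  50–106 → 57 bp
  107–217 → 111 bp
  218–250 → 33 bp
Sorted largest to smallest: 111, 57, 33, 26, 16, 7 bp.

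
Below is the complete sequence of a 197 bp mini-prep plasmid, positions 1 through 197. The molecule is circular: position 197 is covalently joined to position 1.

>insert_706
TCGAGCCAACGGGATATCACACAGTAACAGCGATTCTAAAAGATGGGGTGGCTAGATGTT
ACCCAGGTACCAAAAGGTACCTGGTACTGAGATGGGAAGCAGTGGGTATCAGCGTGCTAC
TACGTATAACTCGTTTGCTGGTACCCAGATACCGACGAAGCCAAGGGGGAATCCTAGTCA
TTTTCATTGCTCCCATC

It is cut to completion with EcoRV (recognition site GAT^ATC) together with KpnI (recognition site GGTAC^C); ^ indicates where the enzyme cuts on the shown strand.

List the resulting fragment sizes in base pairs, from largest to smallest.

68, 64, 55, 10 bp

The EcoRV site (GATATC) starts at position 13.
EcoRV cuts after base 3 of each site, so after position 15.
KpnI sites (GGTACC) start at positions 66, 76, 140.
KpnI cuts after base 5 of each site (before the last base), so after positions 70, 80, 144.
Combined cut positions: 15, 70, 80, 144.
Circular molecule, 4 cuts → 4 fragments:
  16–70 → 55 bp
  71–80 → 10 bp
  81–144 → 64 bp
  145–197 then 1–15 → 53 + 15 = 68 bp
Sorted largest to smallest: 68, 64, 55, 10 bp.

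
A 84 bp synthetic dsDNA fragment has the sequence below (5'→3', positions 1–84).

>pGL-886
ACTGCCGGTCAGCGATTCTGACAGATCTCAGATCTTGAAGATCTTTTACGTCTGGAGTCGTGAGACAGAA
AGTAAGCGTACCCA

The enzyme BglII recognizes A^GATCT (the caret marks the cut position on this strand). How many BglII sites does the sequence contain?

AGATCT occurs starting at positions 23, 30, 39.
BglII cuts at 3 sites.

3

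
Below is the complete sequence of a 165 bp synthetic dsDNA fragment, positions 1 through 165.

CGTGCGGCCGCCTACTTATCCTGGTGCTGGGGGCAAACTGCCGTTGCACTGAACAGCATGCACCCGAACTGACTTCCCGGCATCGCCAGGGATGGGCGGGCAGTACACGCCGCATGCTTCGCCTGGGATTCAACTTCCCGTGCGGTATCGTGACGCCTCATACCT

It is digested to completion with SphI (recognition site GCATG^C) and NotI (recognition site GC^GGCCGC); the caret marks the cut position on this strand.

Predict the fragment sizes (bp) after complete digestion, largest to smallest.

56, 55, 49, 5 bp

SphI sites (GCATGC) start at positions 56, 112.
SphI cuts after base 5 of each site (before the last base), so after positions 60, 116.
The NotI site (GCGGCCGC) starts at position 4.
NotI cuts after base 2 of each site, so after position 5.
Combined cut positions: 5, 60, 116.
Linear molecule, 3 cuts → 4 fragments:
  1–5 → 5 bp
  6–60 → 55 bp
  61–116 → 56 bp
  117–165 → 49 bp
Sorted largest to smallest: 56, 55, 49, 5 bp.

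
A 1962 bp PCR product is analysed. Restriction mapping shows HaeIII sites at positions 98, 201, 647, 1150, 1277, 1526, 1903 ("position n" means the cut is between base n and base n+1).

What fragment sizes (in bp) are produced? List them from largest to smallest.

Linear molecule, 7 cuts → 8 fragments:
  98 − 0 = 98 bp
  201 − 98 = 103 bp
  647 − 201 = 446 bp
  1150 − 647 = 503 bp
  1277 − 1150 = 127 bp
  1526 − 1277 = 249 bp
  1903 − 1526 = 377 bp
  1962 − 1903 = 59 bp
Sorted largest to smallest: 503, 446, 377, 249, 127, 103, 98, 59 bp.

503, 446, 377, 249, 127, 103, 98, 59 bp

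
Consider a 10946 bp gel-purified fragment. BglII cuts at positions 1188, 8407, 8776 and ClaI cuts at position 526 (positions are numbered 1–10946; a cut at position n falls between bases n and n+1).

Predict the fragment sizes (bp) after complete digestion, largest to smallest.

Combined cut positions (sorted): 526, 1188, 8407, 8776.
Linear molecule, 4 cuts → 5 fragments:
  526 − 0 = 526 bp
  1188 − 526 = 662 bp
  8407 − 1188 = 7219 bp
  8776 − 8407 = 369 bp
  10946 − 8776 = 2170 bp
Sorted largest to smallest: 7219, 2170, 662, 526, 369 bp.

7219, 2170, 662, 526, 369 bp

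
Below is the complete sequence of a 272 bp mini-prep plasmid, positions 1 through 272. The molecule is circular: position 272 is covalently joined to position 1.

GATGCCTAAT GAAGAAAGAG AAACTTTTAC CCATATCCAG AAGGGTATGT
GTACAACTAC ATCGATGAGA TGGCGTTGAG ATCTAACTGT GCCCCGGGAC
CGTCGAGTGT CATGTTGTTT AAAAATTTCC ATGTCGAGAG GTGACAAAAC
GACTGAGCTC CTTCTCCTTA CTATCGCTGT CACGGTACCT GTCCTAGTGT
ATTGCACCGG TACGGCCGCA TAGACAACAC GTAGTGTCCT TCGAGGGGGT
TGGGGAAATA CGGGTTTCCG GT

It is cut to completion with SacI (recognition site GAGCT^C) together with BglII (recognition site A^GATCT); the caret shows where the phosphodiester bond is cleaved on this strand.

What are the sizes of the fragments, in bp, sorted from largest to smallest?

The SacI site (GAGCTC) starts at position 155.
SacI cuts after base 5 of each site (before the last base), so after position 159.
The BglII site (AGATCT) starts at position 79.
BglII cuts after the first base of each site, so after position 79.
Combined cut positions: 79, 159.
Circular molecule, 2 cuts → 2 fragments:
  80–159 → 80 bp
  160–272 then 1–79 → 113 + 79 = 192 bp
Sorted largest to smallest: 192, 80 bp.

192, 80 bp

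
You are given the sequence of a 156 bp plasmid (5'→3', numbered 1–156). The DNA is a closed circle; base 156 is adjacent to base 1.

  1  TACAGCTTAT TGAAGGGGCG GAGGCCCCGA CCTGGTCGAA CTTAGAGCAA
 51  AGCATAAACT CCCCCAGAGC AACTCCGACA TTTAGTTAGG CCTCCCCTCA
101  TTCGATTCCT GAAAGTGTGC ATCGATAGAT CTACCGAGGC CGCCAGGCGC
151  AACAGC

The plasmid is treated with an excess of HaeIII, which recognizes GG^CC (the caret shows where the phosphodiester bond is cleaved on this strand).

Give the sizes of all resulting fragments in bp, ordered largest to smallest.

66, 49, 41 bp

HaeIII sites (GGCC) start at positions 23, 89, 138.
HaeIII cuts after base 2 of each site, so after positions 24, 90, 139.
Circular molecule, 3 cuts → 3 fragments:
  25–90 → 66 bp
  91–139 → 49 bp
  140–156 then 1–24 → 17 + 24 = 41 bp
Sorted largest to smallest: 66, 49, 41 bp.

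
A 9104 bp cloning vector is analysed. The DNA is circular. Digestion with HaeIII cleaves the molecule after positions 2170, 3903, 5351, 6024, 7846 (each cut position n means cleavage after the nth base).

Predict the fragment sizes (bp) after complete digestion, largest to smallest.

Circular molecule, 5 cuts → 5 fragments:
  3903 − 2170 = 1733 bp
  5351 − 3903 = 1448 bp
  6024 − 5351 = 673 bp
  7846 − 6024 = 1822 bp
  wrap: 9104 − 7846 + 2170 = 3428 bp
Sorted largest to smallest: 3428, 1822, 1733, 1448, 673 bp.

3428, 1822, 1733, 1448, 673 bp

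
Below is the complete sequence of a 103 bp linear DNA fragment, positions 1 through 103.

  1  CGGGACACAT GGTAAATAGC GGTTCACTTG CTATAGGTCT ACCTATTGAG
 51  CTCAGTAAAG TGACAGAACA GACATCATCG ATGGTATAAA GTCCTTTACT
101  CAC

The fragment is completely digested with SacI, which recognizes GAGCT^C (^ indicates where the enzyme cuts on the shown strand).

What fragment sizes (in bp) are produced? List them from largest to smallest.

52, 51 bp

The SacI site (GAGCTC) starts at position 48.
SacI cuts after base 5 of each site (before the last base), so after position 52.
Linear molecule, 1 cut → 2 fragments:
  1–52 → 52 bp
  53–103 → 51 bp
Sorted largest to smallest: 52, 51 bp.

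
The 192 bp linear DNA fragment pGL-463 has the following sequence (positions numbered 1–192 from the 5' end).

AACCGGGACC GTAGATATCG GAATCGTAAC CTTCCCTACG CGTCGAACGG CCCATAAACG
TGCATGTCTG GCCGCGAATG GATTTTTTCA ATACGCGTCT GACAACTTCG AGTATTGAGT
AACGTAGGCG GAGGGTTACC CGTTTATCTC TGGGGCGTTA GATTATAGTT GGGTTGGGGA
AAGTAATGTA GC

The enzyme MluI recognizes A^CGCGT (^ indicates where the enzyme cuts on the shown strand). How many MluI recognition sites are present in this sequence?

2

ACGCGT occurs starting at positions 38, 93.
MluI cuts at 2 sites.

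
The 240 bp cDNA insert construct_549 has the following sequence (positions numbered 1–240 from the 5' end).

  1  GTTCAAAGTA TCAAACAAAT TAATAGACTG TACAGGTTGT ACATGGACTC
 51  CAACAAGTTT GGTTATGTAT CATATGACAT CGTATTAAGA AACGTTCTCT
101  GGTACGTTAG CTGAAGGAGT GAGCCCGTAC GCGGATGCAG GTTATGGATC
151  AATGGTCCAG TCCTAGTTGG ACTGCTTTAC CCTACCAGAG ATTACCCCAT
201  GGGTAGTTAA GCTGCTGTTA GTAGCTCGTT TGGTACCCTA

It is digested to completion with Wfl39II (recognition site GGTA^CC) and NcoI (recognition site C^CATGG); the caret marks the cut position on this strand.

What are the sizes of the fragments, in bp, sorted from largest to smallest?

197, 38, 5 bp

The Wfl39II site (GGTACC) starts at position 232.
Wfl39II cuts after base 4 of each site, so after position 235.
The NcoI site (CCATGG) starts at position 197.
NcoI cuts after the first base of each site, so after position 197.
Combined cut positions: 197, 235.
Linear molecule, 2 cuts → 3 fragments:
  1–197 → 197 bp
  198–235 → 38 bp
  236–240 → 5 bp
Sorted largest to smallest: 197, 38, 5 bp.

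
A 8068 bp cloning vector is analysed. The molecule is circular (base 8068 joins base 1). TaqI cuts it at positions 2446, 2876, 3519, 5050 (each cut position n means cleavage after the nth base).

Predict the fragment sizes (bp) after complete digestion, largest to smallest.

5464, 1531, 643, 430 bp

Circular molecule, 4 cuts → 4 fragments:
  2876 − 2446 = 430 bp
  3519 − 2876 = 643 bp
  5050 − 3519 = 1531 bp
  wrap: 8068 − 5050 + 2446 = 5464 bp
Sorted largest to smallest: 5464, 1531, 643, 430 bp.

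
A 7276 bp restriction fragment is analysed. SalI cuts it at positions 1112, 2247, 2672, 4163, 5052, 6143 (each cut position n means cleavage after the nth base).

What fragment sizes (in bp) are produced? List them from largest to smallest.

1491, 1135, 1133, 1112, 1091, 889, 425 bp

Linear molecule, 6 cuts → 7 fragments:
  1112 − 0 = 1112 bp
  2247 − 1112 = 1135 bp
  2672 − 2247 = 425 bp
  4163 − 2672 = 1491 bp
  5052 − 4163 = 889 bp
  6143 − 5052 = 1091 bp
  7276 − 6143 = 1133 bp
Sorted largest to smallest: 1491, 1135, 1133, 1112, 1091, 889, 425 bp.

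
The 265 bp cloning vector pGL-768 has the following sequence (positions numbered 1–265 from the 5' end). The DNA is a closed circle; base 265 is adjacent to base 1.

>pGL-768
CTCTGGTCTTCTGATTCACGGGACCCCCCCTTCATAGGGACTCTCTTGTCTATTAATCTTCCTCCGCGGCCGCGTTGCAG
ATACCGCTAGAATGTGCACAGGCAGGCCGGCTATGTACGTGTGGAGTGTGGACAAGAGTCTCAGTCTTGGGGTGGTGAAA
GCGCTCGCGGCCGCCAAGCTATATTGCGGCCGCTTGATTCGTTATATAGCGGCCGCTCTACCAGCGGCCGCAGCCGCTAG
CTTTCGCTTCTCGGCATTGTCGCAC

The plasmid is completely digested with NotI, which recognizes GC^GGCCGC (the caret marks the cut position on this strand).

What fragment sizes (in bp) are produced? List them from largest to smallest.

NotI sites (GCGGCCGC) start at positions 66, 167, 186, 209, 224.
NotI cuts after base 2 of each site, so after positions 67, 168, 187, 210, 225.
Circular molecule, 5 cuts → 5 fragments:
  68–168 → 101 bp
  169–187 → 19 bp
  188–210 → 23 bp
  211–225 → 15 bp
  226–265 then 1–67 → 40 + 67 = 107 bp
Sorted largest to smallest: 107, 101, 23, 19, 15 bp.

107, 101, 23, 19, 15 bp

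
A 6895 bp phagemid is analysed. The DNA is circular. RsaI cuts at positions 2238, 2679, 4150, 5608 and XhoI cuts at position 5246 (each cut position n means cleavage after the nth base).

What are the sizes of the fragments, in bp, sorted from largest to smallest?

3525, 1471, 1096, 441, 362 bp

Combined cut positions (sorted): 2238, 2679, 4150, 5246, 5608.
Circular molecule, 5 cuts → 5 fragments:
  2679 − 2238 = 441 bp
  4150 − 2679 = 1471 bp
  5246 − 4150 = 1096 bp
  5608 − 5246 = 362 bp
  wrap: 6895 − 5608 + 2238 = 3525 bp
Sorted largest to smallest: 3525, 1471, 1096, 441, 362 bp.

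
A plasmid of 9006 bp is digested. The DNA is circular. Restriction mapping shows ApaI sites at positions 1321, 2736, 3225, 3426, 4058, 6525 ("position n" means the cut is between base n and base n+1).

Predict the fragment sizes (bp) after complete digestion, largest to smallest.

3802, 2467, 1415, 632, 489, 201 bp

Circular molecule, 6 cuts → 6 fragments:
  2736 − 1321 = 1415 bp
  3225 − 2736 = 489 bp
  3426 − 3225 = 201 bp
  4058 − 3426 = 632 bp
  6525 − 4058 = 2467 bp
  wrap: 9006 − 6525 + 1321 = 3802 bp
Sorted largest to smallest: 3802, 2467, 1415, 632, 489, 201 bp.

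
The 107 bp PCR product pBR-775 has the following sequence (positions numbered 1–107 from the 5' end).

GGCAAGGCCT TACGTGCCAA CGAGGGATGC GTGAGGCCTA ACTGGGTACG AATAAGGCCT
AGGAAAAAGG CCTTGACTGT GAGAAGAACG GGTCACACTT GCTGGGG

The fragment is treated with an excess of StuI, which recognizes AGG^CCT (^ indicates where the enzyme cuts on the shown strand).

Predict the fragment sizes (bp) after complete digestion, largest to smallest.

37, 29, 21, 13, 7 bp

StuI sites (AGGCCT) start at positions 5, 34, 55, 68.
StuI cuts after base 3 of each site, so after positions 7, 36, 57, 70.
Linear molecule, 4 cuts → 5 fragments:
  1–7 → 7 bp
  8–36 → 29 bp
  37–57 → 21 bp
  58–70 → 13 bp
  71–107 → 37 bp
Sorted largest to smallest: 37, 29, 21, 13, 7 bp.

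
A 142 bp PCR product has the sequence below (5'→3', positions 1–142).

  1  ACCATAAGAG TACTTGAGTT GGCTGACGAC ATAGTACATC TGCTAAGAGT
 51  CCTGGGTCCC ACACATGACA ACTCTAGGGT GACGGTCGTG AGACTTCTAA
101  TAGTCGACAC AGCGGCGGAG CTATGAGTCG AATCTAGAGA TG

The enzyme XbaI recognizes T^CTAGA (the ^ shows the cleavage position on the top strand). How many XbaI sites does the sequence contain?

1

TCTAGA occurs starting at position 133.
XbaI cuts at 1 site.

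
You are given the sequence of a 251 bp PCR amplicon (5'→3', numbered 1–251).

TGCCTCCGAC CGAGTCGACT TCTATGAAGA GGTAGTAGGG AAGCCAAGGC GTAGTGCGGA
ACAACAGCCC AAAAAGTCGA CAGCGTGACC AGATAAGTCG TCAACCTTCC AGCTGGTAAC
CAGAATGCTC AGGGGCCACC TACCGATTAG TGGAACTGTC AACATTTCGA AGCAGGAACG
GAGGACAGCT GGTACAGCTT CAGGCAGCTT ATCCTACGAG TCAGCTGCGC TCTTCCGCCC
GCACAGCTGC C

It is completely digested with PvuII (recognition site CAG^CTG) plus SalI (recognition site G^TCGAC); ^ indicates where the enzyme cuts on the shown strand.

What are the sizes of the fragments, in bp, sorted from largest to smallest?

76, 62, 36, 36, 22, 14, 5 bp

PvuII sites (CAGCTG) start at positions 110, 186, 222, 244.
PvuII cuts after base 3 of each site, so after positions 112, 188, 224, 246.
SalI sites (GTCGAC) start at positions 14, 76.
SalI cuts after the first base of each site, so after positions 14, 76.
Combined cut positions: 14, 76, 112, 188, 224, 246.
Linear molecule, 6 cuts → 7 fragments:
  1–14 → 14 bp
  15–76 → 62 bp
  77–112 → 36 bp
  113–188 → 76 bp
  189–224 → 36 bp
  225–246 → 22 bp
  247–251 → 5 bp
Sorted largest to smallest: 76, 62, 36, 36, 22, 14, 5 bp.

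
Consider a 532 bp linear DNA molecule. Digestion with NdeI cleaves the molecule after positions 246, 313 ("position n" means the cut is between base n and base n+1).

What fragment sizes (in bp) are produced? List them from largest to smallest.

246, 219, 67 bp

Linear molecule, 2 cuts → 3 fragments:
  246 − 0 = 246 bp
  313 − 246 = 67 bp
  532 − 313 = 219 bp
Sorted largest to smallest: 246, 219, 67 bp.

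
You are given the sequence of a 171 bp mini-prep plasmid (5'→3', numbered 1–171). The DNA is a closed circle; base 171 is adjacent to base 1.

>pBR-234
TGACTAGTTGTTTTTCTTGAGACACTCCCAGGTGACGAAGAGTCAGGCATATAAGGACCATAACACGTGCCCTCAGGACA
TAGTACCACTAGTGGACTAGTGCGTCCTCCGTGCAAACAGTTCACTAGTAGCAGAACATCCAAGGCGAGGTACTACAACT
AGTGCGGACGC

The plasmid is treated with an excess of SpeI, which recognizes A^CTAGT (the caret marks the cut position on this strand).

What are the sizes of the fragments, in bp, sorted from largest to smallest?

SpeI sites (ACTAGT) start at positions 3, 88, 96, 124, 158.
SpeI cuts after the first base of each site, so after positions 3, 88, 96, 124, 158.
Circular molecule, 5 cuts → 5 fragments:
  4–88 → 85 bp
  89–96 → 8 bp
  97–124 → 28 bp
  125–158 → 34 bp
  159–171 then 1–3 → 13 + 3 = 16 bp
Sorted largest to smallest: 85, 34, 28, 16, 8 bp.

85, 34, 28, 16, 8 bp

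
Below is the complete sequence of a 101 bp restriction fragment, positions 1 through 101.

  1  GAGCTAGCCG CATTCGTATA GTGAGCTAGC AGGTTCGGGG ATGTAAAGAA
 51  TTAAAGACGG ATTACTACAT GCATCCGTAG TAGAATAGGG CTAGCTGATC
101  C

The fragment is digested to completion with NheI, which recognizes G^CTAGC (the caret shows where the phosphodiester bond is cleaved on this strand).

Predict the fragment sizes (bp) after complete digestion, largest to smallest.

NheI sites (GCTAGC) start at positions 3, 25, 90.
NheI cuts after the first base of each site, so after positions 3, 25, 90.
Linear molecule, 3 cuts → 4 fragments:
  1–3 → 3 bp
  4–25 → 22 bp
  26–90 → 65 bp
  91–101 → 11 bp
Sorted largest to smallest: 65, 22, 11, 3 bp.

65, 22, 11, 3 bp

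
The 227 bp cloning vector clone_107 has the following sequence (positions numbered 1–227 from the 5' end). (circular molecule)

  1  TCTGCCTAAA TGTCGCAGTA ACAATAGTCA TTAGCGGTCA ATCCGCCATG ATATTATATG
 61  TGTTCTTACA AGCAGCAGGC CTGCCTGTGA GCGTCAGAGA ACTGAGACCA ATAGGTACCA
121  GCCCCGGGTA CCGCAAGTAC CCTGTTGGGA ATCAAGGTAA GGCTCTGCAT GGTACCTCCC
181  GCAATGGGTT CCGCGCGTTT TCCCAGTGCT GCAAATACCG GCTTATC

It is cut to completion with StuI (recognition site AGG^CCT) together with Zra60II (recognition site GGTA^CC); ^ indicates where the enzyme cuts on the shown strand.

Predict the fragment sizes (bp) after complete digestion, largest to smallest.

The StuI site (AGGCCT) starts at position 77.
StuI cuts after base 3 of each site, so after position 79.
Zra60II sites (GGTACC) start at positions 114, 127, 171.
Zra60II cuts after base 4 of each site, so after positions 117, 130, 174.
Combined cut positions: 79, 117, 130, 174.
Circular molecule, 4 cuts → 4 fragments:
  80–117 → 38 bp
  118–130 → 13 bp
  131–174 → 44 bp
  175–227 then 1–79 → 53 + 79 = 132 bp
Sorted largest to smallest: 132, 44, 38, 13 bp.

132, 44, 38, 13 bp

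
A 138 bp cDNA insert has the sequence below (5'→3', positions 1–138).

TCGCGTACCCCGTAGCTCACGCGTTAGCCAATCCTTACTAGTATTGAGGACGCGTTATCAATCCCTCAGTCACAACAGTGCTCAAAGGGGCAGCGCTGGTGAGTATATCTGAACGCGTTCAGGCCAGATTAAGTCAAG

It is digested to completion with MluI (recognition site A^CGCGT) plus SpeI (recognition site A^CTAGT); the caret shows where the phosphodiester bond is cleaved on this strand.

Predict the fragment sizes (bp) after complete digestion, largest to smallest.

63, 25, 19, 18, 13 bp

MluI sites (ACGCGT) start at positions 19, 50, 113.
MluI cuts after the first base of each site, so after positions 19, 50, 113.
The SpeI site (ACTAGT) starts at position 37.
SpeI cuts after the first base of each site, so after position 37.
Combined cut positions: 19, 37, 50, 113.
Linear molecule, 4 cuts → 5 fragments:
  1–19 → 19 bp
  20–37 → 18 bp
  38–50 → 13 bp
  51–113 → 63 bp
  114–138 → 25 bp
Sorted largest to smallest: 63, 25, 19, 18, 13 bp.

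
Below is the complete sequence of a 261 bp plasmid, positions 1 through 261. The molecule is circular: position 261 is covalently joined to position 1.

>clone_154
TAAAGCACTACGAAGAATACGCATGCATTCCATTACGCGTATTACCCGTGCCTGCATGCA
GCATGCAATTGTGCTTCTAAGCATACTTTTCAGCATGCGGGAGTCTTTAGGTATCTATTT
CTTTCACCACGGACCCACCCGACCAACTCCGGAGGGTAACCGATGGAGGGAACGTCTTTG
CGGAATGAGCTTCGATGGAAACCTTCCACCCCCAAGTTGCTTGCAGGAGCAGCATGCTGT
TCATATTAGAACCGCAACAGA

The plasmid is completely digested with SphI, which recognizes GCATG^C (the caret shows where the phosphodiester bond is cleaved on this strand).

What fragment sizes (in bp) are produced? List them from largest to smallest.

SphI sites (GCATGC) start at positions 21, 54, 61, 93, 232.
SphI cuts after base 5 of each site (before the last base), so after positions 25, 58, 65, 97, 236.
Circular molecule, 5 cuts → 5 fragments:
  26–58 → 33 bp
  59–65 → 7 bp
  66–97 → 32 bp
  98–236 → 139 bp
  237–261 then 1–25 → 25 + 25 = 50 bp
Sorted largest to smallest: 139, 50, 33, 32, 7 bp.

139, 50, 33, 32, 7 bp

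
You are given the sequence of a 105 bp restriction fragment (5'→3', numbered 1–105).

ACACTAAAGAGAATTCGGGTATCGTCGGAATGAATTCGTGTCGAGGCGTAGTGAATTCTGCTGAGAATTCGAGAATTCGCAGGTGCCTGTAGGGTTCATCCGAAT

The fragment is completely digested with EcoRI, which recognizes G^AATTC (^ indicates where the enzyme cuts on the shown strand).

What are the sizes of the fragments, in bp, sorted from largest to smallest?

32, 21, 21, 12, 11, 8 bp

EcoRI sites (GAATTC) start at positions 11, 32, 53, 65, 73.
EcoRI cuts after the first base of each site, so after positions 11, 32, 53, 65, 73.
Linear molecule, 5 cuts → 6 fragments:
  1–11 → 11 bp
  12–32 → 21 bp
  33–53 → 21 bp
  54–65 → 12 bp
  66–73 → 8 bp
  74–105 → 32 bp
Sorted largest to smallest: 32, 21, 21, 12, 11, 8 bp.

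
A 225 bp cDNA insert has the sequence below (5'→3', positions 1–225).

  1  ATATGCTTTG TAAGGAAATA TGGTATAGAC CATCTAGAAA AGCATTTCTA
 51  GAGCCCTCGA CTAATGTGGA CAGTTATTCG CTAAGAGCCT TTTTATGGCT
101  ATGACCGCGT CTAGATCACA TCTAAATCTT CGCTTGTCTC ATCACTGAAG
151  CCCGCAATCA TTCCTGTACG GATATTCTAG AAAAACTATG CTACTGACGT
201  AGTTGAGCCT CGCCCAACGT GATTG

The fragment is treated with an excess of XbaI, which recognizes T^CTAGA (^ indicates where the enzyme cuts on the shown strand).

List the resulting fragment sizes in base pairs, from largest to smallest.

66, 63, 49, 33, 14 bp

XbaI sites (TCTAGA) start at positions 33, 47, 110, 176.
XbaI cuts after the first base of each site, so after positions 33, 47, 110, 176.
Linear molecule, 4 cuts → 5 fragments:
  1–33 → 33 bp
  34–47 → 14 bp
  48–110 → 63 bp
  111–176 → 66 bp
  177–225 → 49 bp
Sorted largest to smallest: 66, 63, 49, 33, 14 bp.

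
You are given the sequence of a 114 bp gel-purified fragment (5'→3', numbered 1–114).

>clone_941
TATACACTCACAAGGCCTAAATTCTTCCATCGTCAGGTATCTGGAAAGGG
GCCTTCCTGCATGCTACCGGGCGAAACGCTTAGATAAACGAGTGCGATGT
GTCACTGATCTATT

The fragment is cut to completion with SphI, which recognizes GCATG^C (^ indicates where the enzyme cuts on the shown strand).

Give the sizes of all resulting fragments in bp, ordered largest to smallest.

The SphI site (GCATGC) starts at position 59.
SphI cuts after base 5 of each site (before the last base), so after position 63.
Linear molecule, 1 cut → 2 fragments:
  1–63 → 63 bp
  64–114 → 51 bp
Sorted largest to smallest: 63, 51 bp.

63, 51 bp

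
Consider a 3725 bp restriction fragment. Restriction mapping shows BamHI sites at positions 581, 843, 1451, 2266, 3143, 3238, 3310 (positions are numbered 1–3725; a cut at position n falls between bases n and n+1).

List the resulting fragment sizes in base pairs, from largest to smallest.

877, 815, 608, 581, 415, 262, 95, 72 bp

Linear molecule, 7 cuts → 8 fragments:
  581 − 0 = 581 bp
  843 − 581 = 262 bp
  1451 − 843 = 608 bp
  2266 − 1451 = 815 bp
  3143 − 2266 = 877 bp
  3238 − 3143 = 95 bp
  3310 − 3238 = 72 bp
  3725 − 3310 = 415 bp
Sorted largest to smallest: 877, 815, 608, 581, 415, 262, 95, 72 bp.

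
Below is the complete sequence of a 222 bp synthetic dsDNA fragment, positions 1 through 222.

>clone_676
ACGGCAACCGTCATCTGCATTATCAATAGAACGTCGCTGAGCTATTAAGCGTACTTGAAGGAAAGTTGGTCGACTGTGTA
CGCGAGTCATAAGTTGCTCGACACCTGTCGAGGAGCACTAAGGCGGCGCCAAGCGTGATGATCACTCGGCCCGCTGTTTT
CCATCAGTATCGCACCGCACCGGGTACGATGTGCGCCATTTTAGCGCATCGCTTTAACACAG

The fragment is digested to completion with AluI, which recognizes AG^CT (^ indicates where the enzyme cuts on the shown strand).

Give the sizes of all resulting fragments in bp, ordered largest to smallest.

The AluI site (AGCT) starts at position 40.
AluI cuts after base 2 of each site, so after position 41.
Linear molecule, 1 cut → 2 fragments:
  1–41 → 41 bp
  42–222 → 181 bp
Sorted largest to smallest: 181, 41 bp.

181, 41 bp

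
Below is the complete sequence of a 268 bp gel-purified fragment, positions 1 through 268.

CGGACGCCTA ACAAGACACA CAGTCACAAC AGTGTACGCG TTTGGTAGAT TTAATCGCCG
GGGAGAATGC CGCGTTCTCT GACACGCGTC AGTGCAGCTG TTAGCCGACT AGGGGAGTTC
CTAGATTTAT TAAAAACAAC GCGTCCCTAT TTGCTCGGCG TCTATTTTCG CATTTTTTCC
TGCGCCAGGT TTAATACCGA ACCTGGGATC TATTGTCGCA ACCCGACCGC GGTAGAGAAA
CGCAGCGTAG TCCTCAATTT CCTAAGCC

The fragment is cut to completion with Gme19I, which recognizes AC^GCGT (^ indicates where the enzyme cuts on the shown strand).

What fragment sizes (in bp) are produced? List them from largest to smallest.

Gme19I sites (ACGCGT) start at positions 36, 84, 139.
Gme19I cuts after base 2 of each site, so after positions 37, 85, 140.
Linear molecule, 3 cuts → 4 fragments:
  1–37 → 37 bp
  38–85 → 48 bp
  86–140 → 55 bp
  141–268 → 128 bp
Sorted largest to smallest: 128, 55, 48, 37 bp.

128, 55, 48, 37 bp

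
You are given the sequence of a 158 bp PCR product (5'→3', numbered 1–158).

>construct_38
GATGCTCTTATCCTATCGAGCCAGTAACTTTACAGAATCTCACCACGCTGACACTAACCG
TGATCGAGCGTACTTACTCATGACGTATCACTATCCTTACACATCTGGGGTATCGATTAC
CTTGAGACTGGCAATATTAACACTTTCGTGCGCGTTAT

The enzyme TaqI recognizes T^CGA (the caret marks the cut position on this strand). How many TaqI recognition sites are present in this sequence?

TCGA occurs starting at positions 16, 64, 113.
TaqI cuts at 3 sites.

3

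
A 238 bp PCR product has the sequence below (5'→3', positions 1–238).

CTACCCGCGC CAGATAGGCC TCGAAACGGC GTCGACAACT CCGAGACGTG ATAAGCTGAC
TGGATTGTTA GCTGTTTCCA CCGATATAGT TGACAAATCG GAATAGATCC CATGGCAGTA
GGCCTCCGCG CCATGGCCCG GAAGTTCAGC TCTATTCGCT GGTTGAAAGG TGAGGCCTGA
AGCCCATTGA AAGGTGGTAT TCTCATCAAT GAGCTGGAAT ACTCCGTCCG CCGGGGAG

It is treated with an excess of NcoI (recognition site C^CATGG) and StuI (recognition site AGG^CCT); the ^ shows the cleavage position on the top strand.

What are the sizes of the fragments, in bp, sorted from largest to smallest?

92, 63, 44, 18, 12, 9 bp

NcoI sites (CCATGG) start at positions 110, 131.
NcoI cuts after the first base of each site, so after positions 110, 131.
StuI sites (AGGCCT) start at positions 16, 120, 173.
StuI cuts after base 3 of each site, so after positions 18, 122, 175.
Combined cut positions: 18, 110, 122, 131, 175.
Linear molecule, 5 cuts → 6 fragments:
  1–18 → 18 bp
  19–110 → 92 bp
  111–122 → 12 bp
  123–131 → 9 bp
  132–175 → 44 bp
  176–238 → 63 bp
Sorted largest to smallest: 92, 63, 44, 18, 12, 9 bp.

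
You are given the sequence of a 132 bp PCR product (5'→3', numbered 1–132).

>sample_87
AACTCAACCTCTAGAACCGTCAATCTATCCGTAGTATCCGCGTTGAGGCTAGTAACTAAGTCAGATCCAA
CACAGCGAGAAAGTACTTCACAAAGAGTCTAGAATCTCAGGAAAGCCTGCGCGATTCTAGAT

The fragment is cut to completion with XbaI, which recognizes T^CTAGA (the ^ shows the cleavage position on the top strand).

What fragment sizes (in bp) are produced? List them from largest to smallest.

XbaI sites (TCTAGA) start at positions 10, 98, 126.
XbaI cuts after the first base of each site, so after positions 10, 98, 126.
Linear molecule, 3 cuts → 4 fragments:
  1–10 → 10 bp
  11–98 → 88 bp
  99–126 → 28 bp
  127–132 → 6 bp
Sorted largest to smallest: 88, 28, 10, 6 bp.

88, 28, 10, 6 bp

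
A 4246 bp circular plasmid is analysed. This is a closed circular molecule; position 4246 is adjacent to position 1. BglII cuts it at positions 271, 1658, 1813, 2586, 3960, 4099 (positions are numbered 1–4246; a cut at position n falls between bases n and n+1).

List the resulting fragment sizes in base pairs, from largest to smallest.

1387, 1374, 773, 418, 155, 139 bp

Circular molecule, 6 cuts → 6 fragments:
  1658 − 271 = 1387 bp
  1813 − 1658 = 155 bp
  2586 − 1813 = 773 bp
  3960 − 2586 = 1374 bp
  4099 − 3960 = 139 bp
  wrap: 4246 − 4099 + 271 = 418 bp
Sorted largest to smallest: 1387, 1374, 773, 418, 155, 139 bp.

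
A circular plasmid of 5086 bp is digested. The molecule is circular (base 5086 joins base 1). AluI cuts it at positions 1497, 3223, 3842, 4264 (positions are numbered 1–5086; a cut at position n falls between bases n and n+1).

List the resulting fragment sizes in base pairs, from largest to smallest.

Circular molecule, 4 cuts → 4 fragments:
  3223 − 1497 = 1726 bp
  3842 − 3223 = 619 bp
  4264 − 3842 = 422 bp
  wrap: 5086 − 4264 + 1497 = 2319 bp
Sorted largest to smallest: 2319, 1726, 619, 422 bp.

2319, 1726, 619, 422 bp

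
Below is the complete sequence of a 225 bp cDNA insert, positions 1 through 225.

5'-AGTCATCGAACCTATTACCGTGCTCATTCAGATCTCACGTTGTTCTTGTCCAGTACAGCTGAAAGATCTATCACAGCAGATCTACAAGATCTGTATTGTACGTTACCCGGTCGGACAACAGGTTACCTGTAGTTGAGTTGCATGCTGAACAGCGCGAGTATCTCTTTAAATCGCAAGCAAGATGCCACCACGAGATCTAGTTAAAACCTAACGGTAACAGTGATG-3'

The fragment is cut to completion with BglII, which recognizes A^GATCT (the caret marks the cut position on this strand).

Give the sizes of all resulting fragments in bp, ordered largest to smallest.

106, 34, 32, 30, 14, 9 bp

BglII sites (AGATCT) start at positions 30, 64, 78, 87, 193.
BglII cuts after the first base of each site, so after positions 30, 64, 78, 87, 193.
Linear molecule, 5 cuts → 6 fragments:
  1–30 → 30 bp
  31–64 → 34 bp
  65–78 → 14 bp
  79–87 → 9 bp
  88–193 → 106 bp
  194–225 → 32 bp
Sorted largest to smallest: 106, 34, 32, 30, 14, 9 bp.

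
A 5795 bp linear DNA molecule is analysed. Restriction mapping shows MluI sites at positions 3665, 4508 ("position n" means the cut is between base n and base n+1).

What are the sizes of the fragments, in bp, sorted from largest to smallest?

Linear molecule, 2 cuts → 3 fragments:
  3665 − 0 = 3665 bp
  4508 − 3665 = 843 bp
  5795 − 4508 = 1287 bp
Sorted largest to smallest: 3665, 1287, 843 bp.

3665, 1287, 843 bp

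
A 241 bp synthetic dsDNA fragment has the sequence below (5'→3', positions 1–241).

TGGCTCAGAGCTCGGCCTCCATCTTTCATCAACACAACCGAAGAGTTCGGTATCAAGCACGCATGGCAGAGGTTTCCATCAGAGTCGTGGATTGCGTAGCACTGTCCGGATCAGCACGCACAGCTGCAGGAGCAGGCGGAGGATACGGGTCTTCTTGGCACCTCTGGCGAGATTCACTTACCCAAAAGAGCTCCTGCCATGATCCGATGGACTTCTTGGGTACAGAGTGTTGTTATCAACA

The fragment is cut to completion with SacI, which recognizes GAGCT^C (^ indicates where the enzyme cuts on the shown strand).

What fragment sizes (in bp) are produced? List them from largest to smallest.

180, 49, 12 bp

SacI sites (GAGCTC) start at positions 8, 188.
SacI cuts after base 5 of each site (before the last base), so after positions 12, 192.
Linear molecule, 2 cuts → 3 fragments:
  1–12 → 12 bp
  13–192 → 180 bp
  193–241 → 49 bp
Sorted largest to smallest: 180, 49, 12 bp.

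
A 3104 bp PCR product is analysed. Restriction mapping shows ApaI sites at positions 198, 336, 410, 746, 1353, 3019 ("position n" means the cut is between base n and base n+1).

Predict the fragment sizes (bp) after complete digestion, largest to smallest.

1666, 607, 336, 198, 138, 85, 74 bp

Linear molecule, 6 cuts → 7 fragments:
  198 − 0 = 198 bp
  336 − 198 = 138 bp
  410 − 336 = 74 bp
  746 − 410 = 336 bp
  1353 − 746 = 607 bp
  3019 − 1353 = 1666 bp
  3104 − 3019 = 85 bp
Sorted largest to smallest: 1666, 607, 336, 198, 138, 85, 74 bp.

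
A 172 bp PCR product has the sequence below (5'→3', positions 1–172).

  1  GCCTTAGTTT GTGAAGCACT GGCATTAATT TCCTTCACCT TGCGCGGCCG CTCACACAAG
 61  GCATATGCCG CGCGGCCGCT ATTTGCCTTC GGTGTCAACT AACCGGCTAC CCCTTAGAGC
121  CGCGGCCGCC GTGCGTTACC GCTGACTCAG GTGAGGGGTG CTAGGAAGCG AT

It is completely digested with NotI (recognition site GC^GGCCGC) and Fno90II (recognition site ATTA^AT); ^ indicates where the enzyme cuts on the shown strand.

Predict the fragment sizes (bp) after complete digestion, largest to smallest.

50, 49, 28, 27, 18 bp

NotI sites (GCGGCCGC) start at positions 44, 72, 122.
NotI cuts after base 2 of each site, so after positions 45, 73, 123.
The Fno90II site (ATTAAT) starts at position 24.
Fno90II cuts after base 4 of each site, so after position 27.
Combined cut positions: 27, 45, 73, 123.
Linear molecule, 4 cuts → 5 fragments:
  1–27 → 27 bp
  28–45 → 18 bp
  46–73 → 28 bp
  74–123 → 50 bp
  124–172 → 49 bp
Sorted largest to smallest: 50, 49, 28, 27, 18 bp.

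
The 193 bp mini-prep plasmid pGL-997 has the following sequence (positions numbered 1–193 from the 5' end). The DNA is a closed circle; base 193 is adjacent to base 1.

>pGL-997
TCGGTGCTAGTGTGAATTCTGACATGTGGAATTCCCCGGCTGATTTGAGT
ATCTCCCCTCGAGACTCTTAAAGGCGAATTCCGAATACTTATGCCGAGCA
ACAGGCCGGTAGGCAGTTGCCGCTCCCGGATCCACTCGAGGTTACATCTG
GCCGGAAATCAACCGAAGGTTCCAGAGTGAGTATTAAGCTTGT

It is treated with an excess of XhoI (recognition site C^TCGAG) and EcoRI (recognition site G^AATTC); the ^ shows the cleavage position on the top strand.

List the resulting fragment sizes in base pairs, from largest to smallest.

72, 59, 29, 18, 15 bp

XhoI sites (CTCGAG) start at positions 58, 135.
XhoI cuts after the first base of each site, so after positions 58, 135.
EcoRI sites (GAATTC) start at positions 14, 29, 76.
EcoRI cuts after the first base of each site, so after positions 14, 29, 76.
Combined cut positions: 14, 29, 58, 76, 135.
Circular molecule, 5 cuts → 5 fragments:
  15–29 → 15 bp
  30–58 → 29 bp
  59–76 → 18 bp
  77–135 → 59 bp
  136–193 then 1–14 → 58 + 14 = 72 bp
Sorted largest to smallest: 72, 59, 29, 18, 15 bp.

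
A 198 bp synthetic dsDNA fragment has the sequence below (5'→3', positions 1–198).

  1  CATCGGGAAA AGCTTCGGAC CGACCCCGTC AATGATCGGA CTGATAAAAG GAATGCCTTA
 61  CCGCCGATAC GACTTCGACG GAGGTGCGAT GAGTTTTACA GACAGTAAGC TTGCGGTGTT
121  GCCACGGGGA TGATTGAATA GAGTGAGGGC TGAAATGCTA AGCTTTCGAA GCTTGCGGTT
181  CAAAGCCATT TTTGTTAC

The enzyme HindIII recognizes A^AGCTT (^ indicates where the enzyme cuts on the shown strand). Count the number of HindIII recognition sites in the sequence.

4

AAGCTT occurs starting at positions 10, 107, 160, 169.
HindIII cuts at 4 sites.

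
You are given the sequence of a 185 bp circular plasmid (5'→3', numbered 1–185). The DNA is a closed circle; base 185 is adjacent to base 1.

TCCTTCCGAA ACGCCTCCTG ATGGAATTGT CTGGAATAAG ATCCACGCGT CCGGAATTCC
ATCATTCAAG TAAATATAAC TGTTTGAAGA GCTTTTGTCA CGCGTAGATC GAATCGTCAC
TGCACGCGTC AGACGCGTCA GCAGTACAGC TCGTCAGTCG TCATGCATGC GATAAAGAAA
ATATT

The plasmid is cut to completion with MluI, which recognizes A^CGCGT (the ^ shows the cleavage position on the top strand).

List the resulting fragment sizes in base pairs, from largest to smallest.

MluI sites (ACGCGT) start at positions 45, 100, 124, 133.
MluI cuts after the first base of each site, so after positions 45, 100, 124, 133.
Circular molecule, 4 cuts → 4 fragments:
  46–100 → 55 bp
  101–124 → 24 bp
  125–133 → 9 bp
  134–185 then 1–45 → 52 + 45 = 97 bp
Sorted largest to smallest: 97, 55, 24, 9 bp.

97, 55, 24, 9 bp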